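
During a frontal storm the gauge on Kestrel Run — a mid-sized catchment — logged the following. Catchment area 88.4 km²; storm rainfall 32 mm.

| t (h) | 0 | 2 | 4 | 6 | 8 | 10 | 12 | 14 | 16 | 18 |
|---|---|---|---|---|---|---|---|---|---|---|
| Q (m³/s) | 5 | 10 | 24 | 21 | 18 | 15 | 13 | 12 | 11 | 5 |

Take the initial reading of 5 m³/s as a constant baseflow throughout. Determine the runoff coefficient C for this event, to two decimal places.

ΣQ_DR = 84.00 m³/s; V = ΣQ_DR·Δt = 6.048 × 10^5 m³.
Runoff depth d = V / A = 6.842 mm.
C = d / P = 6.842 / 32 = 0.21.

C ≈ 0.21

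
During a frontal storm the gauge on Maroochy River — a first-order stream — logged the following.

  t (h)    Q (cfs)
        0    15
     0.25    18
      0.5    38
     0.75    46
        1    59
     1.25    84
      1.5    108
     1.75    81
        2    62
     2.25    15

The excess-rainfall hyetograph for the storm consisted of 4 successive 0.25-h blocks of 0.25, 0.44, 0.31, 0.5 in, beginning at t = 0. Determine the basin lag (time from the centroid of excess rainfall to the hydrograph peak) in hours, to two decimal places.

t_L ≈ 0.95 h

Centroid of excess rainfall: t_c = Σ P_i·t̄_i / ΣP_i = 0.5517 h (block centres at 0.125, 0.375, 0.625, 0.875 h).
Hydrograph peak occurs at t = 1.5 h, so basin lag t_L = 1.5 − 0.5517 = 0.95 h.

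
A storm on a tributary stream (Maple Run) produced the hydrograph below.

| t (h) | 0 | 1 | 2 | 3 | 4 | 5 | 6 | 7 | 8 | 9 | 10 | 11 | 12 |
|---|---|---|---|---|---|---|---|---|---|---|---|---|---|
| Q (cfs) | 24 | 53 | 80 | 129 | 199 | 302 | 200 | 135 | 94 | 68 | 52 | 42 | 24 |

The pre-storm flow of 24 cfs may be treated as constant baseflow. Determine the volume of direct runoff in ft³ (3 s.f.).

Direct-runoff ordinates (Q − Q_b): 0.0, 29.0, 56.0, 105.0, 175.0, 278.0, 176.0, 111.0, 70.0, 44.0, 28.0, 18.0, 0.0 cfs.
ΣQ_DR = 1090 cfs.
With Δt = 1 h = 3600 s, V = ΣQ_DR · Δt = 1090 × 3600 = 3.92 × 10^6 ft³.

V ≈ 3.92 × 10^6 ft³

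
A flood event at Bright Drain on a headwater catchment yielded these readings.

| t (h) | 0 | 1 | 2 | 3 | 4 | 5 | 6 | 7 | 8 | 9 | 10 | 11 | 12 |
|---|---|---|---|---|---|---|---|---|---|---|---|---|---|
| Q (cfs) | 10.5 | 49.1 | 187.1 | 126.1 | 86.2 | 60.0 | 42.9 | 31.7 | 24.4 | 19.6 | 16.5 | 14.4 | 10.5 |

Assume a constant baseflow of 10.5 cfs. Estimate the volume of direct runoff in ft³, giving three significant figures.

Direct-runoff ordinates (Q − Q_b): 0.0, 38.6, 176.6, 115.6, 75.7, 49.5, 32.4, 21.2, 13.9, 9.1, 6.0, 3.9, 0.0 cfs.
ΣQ_DR = 542.5 cfs.
With Δt = 1 h = 3600 s, V = ΣQ_DR · Δt = 542.5 × 3600 = 1.95 × 10^6 ft³.

V ≈ 1.95 × 10^6 ft³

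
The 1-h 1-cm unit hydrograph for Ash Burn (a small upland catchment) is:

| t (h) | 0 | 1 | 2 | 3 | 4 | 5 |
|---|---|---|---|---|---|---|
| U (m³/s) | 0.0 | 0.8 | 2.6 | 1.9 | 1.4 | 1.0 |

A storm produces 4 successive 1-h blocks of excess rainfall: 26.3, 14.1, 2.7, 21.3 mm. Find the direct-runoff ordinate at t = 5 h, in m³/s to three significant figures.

By discrete convolution, Q_j = Σ (P_i / 10 mm) · U_{j−i}.
At t = 5 h (j=5): Q = (26.3/10)·1.0 + (14.1/10)·1.4 + (2.7/10)·1.9 + (21.3/10)·2.6 = 10.7 m³/s.

Q ≈ 10.7 m³/s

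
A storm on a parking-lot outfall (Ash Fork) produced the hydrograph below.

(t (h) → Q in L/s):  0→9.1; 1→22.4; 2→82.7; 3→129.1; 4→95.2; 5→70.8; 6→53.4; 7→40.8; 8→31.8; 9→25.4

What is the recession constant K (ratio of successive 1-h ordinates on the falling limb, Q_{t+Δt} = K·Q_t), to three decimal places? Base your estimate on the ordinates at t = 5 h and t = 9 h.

Using the recession-limb readings at t = 5 h and t = 9 h: Q falls from 70.8 to 25.4 L/s over 4 intervals.
K = (Q₂/Q₁)^(1/4) = (25.4/70.8)^(1/4) = 0.774.

K ≈ 0.774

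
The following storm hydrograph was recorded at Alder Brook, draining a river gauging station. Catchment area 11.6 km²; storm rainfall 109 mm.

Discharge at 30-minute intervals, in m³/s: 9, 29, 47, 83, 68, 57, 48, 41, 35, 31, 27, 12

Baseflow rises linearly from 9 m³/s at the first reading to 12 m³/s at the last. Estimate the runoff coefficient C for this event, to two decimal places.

C ≈ 0.51

ΣQ_DR = 361.0 m³/s; V = ΣQ_DR·Δt = 6.498 × 10^5 m³.
Runoff depth d = V / A = 56.02 mm.
C = d / P = 56.02 / 109 = 0.51.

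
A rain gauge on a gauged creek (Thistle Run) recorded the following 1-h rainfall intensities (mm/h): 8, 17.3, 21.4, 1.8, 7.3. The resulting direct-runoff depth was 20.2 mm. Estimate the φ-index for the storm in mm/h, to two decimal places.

φ ≈ 9.25 mm/h

Only the 2 blocks with intensity above φ contribute runoff: 17.3, 21.4 mm/h.
Σ(I−φ)·Δt = d  ⇒  (17.3+21.4 − 2φ)·1 = 20.2
φ = (38.70 − 20.2/1) / 2 = 9.25 mm/h.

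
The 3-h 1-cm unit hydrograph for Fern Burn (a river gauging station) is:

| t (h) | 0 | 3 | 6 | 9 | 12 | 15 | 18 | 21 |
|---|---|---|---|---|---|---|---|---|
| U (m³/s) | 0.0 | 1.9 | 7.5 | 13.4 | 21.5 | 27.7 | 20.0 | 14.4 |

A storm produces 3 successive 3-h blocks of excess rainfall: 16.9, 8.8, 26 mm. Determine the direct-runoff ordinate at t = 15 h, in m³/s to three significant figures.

Q ≈ 101 m³/s

By discrete convolution, Q_j = Σ (P_i / 10 mm) · U_{j−i}.
At t = 15 h (j=5): Q = (16.9/10)·27.7 + (8.8/10)·21.5 + (26/10)·13.4 = 101 m³/s.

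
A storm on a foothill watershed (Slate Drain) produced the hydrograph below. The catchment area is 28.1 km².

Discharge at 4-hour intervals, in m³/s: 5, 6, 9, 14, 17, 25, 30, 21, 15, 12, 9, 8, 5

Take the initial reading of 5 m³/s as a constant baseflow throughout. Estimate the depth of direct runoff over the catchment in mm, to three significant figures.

d ≈ 56.9 mm

Direct runoff: 0.0, 1.0, 4.0, 9.0, 12.0, 20.0, 25.0, 16.0, 10.0, 7.0, 4.0, 3.0, 0.0 m³/s; ΣQ_DR = 111.0 m³/s.
V = ΣQ_DR · Δt = 111.0 × 14400 s = 1.598 × 10^6 m³.
Over A = 28.1 km², depth = V / A = 56.9 mm.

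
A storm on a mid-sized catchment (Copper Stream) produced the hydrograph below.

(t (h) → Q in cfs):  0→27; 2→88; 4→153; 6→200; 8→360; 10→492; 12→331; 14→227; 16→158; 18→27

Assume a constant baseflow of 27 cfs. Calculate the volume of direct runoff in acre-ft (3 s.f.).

V ≈ 296 acre-ft

Direct-runoff ordinates (Q − Q_b): 0.0, 61.0, 126.0, 173.0, 333.0, 465.0, 304.0, 200.0, 131.0, 0.0 cfs.
ΣQ_DR = 1793 cfs.
With Δt = 2 h = 7200 s, V = ΣQ_DR · Δt = 1793 × 7200 = 1.29 × 10^7 ft³ = 296 acre-ft.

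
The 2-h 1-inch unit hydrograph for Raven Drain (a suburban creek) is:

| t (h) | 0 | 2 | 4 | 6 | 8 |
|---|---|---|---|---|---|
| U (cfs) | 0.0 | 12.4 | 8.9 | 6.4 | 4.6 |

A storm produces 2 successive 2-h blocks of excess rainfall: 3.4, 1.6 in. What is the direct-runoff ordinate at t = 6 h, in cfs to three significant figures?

Q ≈ 36.0 cfs

By discrete convolution, Q_j = Σ (P_i / 1 in) · U_{j−i}.
At t = 6 h (j=3): Q = (3.4/1)·6.4 + (1.6/1)·8.9 = 36.0 cfs.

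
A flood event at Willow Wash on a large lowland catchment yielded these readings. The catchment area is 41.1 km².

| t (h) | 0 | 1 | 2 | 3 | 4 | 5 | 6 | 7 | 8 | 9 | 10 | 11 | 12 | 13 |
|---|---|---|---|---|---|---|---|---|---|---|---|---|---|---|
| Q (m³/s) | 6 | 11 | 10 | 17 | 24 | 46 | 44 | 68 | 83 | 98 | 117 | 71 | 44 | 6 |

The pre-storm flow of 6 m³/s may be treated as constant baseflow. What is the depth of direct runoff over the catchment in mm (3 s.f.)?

Direct runoff: 0.0, 5.0, 4.0, 11.0, 18.0, 40.0, 38.0, 62.0, 77.0, 92.0, 111.0, 65.0, 38.0, 0.0 m³/s; ΣQ_DR = 561.0 m³/s.
V = ΣQ_DR · Δt = 561.0 × 3600 s = 2.020 × 10^6 m³.
Over A = 41.1 km², depth = V / A = 49.1 mm.

d ≈ 49.1 mm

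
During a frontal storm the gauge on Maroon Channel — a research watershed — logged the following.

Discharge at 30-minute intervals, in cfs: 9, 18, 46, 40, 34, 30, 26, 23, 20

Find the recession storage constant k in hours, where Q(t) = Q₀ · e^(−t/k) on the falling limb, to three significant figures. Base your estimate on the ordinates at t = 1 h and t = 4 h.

On the falling limb, Q drops from 46 to 20 cfs between t = 1 h and t = 4 h (Δt = 3 h).
k = −Δt / ln(Q₂/Q₁) = −3 / ln(20/46) = 3.60 h.

k ≈ 3.60 h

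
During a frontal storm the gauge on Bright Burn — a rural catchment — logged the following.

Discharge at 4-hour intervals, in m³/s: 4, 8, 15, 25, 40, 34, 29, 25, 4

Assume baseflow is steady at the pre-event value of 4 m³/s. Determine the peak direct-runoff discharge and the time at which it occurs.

Subtracting baseflow gives direct-runoff ordinates: 0.0, 4.0, 11.0, 21.0, 36.0, 30.0, 25.0, 21.0, 0.0 m³/s.
The maximum is 36.0 m³/s, occurring at the reading for t = 16 h.

Q_p = 36.0 m³/s at t = 16 h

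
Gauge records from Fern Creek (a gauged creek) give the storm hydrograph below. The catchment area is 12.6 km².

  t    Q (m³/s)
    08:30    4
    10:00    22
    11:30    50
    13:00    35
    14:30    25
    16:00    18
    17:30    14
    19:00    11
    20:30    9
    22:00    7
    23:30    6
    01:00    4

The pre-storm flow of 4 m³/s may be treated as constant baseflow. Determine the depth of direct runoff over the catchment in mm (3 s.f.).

d ≈ 67.3 mm

Direct runoff: 0.0, 18.0, 46.0, 31.0, 21.0, 14.0, 10.0, 7.0, 5.0, 3.0, 2.0, 0.0 m³/s; ΣQ_DR = 157.0 m³/s.
V = ΣQ_DR · Δt = 157.0 × 5400 s = 8.478 × 10^5 m³.
Over A = 12.6 km², depth = V / A = 67.3 mm.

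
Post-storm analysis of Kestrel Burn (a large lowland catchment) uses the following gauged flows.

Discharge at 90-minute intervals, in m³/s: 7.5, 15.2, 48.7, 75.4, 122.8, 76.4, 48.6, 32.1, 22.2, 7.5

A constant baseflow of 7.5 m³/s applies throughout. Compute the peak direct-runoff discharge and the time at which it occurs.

Subtracting baseflow gives direct-runoff ordinates: 0.0, 7.7, 41.2, 67.9, 115.3, 68.9, 41.1, 24.6, 14.7, 0.0 m³/s.
The maximum is 115.3 m³/s, occurring at the reading for t = 6 h.

Q_p = 115.3 m³/s at t = 6 h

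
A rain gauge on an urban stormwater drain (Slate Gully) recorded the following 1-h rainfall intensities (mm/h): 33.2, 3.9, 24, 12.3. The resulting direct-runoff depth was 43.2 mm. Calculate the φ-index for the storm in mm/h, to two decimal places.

φ ≈ 8.77 mm/h

Only the 3 blocks with intensity above φ contribute runoff: 33.2, 24, 12.3 mm/h.
Σ(I−φ)·Δt = d  ⇒  (33.2+24+12.3 − 3φ)·1 = 43.2
φ = (69.50 − 43.2/1) / 3 = 8.77 mm/h.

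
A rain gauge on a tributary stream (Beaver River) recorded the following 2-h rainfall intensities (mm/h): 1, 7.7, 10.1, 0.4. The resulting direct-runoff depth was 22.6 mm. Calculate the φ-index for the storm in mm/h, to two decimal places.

φ ≈ 3.25 mm/h

Only the 2 blocks with intensity above φ contribute runoff: 7.7, 10.1 mm/h.
Σ(I−φ)·Δt = d  ⇒  (7.7+10.1 − 2φ)·2 = 22.6
φ = (17.80 − 22.6/2) / 2 = 3.25 mm/h.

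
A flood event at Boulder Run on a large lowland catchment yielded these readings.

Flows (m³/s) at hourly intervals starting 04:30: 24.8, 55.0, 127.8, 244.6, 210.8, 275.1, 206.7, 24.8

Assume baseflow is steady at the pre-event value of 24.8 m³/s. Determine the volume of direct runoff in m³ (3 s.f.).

V ≈ 3.50 × 10^6 m³

Direct-runoff ordinates (Q − Q_b): 0.0, 30.2, 103.0, 219.8, 186.0, 250.3, 181.9, 0.0 m³/s.
ΣQ_DR = 971.2 m³/s.
With Δt = 1 h = 3600 s, V = ΣQ_DR · Δt = 971.2 × 3600 = 3.50 × 10^6 m³.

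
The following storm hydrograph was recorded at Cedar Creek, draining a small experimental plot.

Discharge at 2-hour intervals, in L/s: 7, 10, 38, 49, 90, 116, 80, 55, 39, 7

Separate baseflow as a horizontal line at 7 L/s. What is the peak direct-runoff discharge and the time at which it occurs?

Q_p = 109.0 L/s at t = 10 h

Subtracting baseflow gives direct-runoff ordinates: 0.0, 3.0, 31.0, 42.0, 83.0, 109.0, 73.0, 48.0, 32.0, 0.0 L/s.
The maximum is 109.0 L/s, occurring at the reading for t = 10 h.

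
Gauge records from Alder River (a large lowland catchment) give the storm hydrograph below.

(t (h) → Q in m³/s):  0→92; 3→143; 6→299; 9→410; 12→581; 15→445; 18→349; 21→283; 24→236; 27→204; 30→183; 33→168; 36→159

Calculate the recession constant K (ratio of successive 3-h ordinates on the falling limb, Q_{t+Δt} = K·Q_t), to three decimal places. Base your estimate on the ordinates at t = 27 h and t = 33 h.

Using the recession-limb readings at t = 27 h and t = 33 h: Q falls from 204 to 168 m³/s over 2 intervals.
K = (Q₂/Q₁)^(1/2) = (168/204)^(1/2) = 0.907.

K ≈ 0.907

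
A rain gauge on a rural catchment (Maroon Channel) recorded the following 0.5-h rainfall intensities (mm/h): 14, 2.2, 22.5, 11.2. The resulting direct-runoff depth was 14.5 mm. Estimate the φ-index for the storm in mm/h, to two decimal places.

Only the 3 blocks with intensity above φ contribute runoff: 14, 22.5, 11.2 mm/h.
Σ(I−φ)·Δt = d  ⇒  (14+22.5+11.2 − 3φ)·0.5 = 14.5
φ = (47.70 − 14.5/0.5) / 3 = 6.23 mm/h.

φ ≈ 6.23 mm/h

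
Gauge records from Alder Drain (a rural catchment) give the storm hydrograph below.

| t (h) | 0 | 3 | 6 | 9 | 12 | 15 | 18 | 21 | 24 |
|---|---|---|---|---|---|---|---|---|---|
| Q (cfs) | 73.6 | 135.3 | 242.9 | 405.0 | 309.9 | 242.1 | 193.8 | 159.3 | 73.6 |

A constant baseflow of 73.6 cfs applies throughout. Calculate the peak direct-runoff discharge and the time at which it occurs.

Q_p = 331.4 cfs at t = 9 h

Subtracting baseflow gives direct-runoff ordinates: 0.0, 61.7, 169.3, 331.4, 236.3, 168.5, 120.2, 85.7, 0.0 cfs.
The maximum is 331.4 cfs, occurring at the reading for t = 9 h.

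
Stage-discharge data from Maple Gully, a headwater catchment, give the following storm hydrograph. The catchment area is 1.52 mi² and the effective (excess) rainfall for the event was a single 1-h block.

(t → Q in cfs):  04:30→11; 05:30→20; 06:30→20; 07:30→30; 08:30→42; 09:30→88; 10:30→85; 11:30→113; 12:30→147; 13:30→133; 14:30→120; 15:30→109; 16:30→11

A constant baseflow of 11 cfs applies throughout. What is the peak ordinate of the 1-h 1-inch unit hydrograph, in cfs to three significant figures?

Direct runoff: 0.0, 9.0, 9.0, 19.0, 31.0, 77.0, 74.0, 102.0, 136.0, 122.0, 109.0, 98.0, 0.0 cfs; ΣQ_DR = 786.0 cfs, peak = 136.0 cfs.
Runoff depth d = ΣQ_DR·Δt / A = 786.0 × 3600 / (1.52 mi²) = 0.8013 in.
The 1-inch UH is the DRH scaled by (1 in)/d, so U_p = 136.0 × 1/0.8013 = 170 cfs.

U_p ≈ 170 cfs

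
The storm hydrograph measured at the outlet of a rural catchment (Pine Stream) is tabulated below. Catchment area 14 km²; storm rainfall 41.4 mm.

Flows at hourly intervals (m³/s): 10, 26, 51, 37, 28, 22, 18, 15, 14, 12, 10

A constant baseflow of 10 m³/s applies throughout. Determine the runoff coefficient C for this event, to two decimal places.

ΣQ_DR = 133.0 m³/s; V = ΣQ_DR·Δt = 4.788 × 10^5 m³.
Runoff depth d = V / A = 34.20 mm.
C = d / P = 34.20 / 41.4 = 0.83.

C ≈ 0.83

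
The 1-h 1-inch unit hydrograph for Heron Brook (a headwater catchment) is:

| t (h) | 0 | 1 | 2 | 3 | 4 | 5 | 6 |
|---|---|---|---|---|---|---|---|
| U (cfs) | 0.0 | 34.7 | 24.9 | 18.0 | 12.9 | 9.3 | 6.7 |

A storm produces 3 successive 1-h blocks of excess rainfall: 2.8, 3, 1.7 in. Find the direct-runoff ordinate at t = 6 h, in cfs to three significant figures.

By discrete convolution, Q_j = Σ (P_i / 1 in) · U_{j−i}.
At t = 6 h (j=6): Q = (2.8/1)·6.7 + (3/1)·9.3 + (1.7/1)·12.9 = 68.6 cfs.

Q ≈ 68.6 cfs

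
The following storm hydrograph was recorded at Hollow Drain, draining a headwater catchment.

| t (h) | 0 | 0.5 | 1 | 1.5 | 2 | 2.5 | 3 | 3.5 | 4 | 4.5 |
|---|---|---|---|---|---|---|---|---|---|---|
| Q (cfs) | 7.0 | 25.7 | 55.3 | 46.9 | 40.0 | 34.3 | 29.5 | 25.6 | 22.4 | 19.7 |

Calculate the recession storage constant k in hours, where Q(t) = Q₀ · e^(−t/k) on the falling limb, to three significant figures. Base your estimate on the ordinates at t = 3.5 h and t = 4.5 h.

On the falling limb, Q drops from 25.6 to 19.7 cfs between t = 3.5 h and t = 4.5 h (Δt = 1 h).
k = −Δt / ln(Q₂/Q₁) = −1 / ln(19.7/25.6) = 3.82 h.

k ≈ 3.82 h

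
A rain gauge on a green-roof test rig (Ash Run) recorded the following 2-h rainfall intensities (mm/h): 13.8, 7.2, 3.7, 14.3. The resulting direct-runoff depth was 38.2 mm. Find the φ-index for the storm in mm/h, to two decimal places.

φ ≈ 5.40 mm/h

Only the 3 blocks with intensity above φ contribute runoff: 13.8, 7.2, 14.3 mm/h.
Σ(I−φ)·Δt = d  ⇒  (13.8+7.2+14.3 − 3φ)·2 = 38.2
φ = (35.30 − 38.2/2) / 3 = 5.40 mm/h.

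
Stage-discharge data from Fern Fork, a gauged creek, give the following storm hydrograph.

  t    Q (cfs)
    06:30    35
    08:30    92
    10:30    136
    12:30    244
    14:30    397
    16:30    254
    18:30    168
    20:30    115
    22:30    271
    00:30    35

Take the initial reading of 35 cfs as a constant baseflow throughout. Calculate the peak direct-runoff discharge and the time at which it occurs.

Subtracting baseflow gives direct-runoff ordinates: 0.0, 57.0, 101.0, 209.0, 362.0, 219.0, 133.0, 80.0, 236.0, 0.0 cfs.
The maximum is 362.0 cfs, occurring at the reading for t = 14:30.

Q_p = 362.0 cfs at t = 14:30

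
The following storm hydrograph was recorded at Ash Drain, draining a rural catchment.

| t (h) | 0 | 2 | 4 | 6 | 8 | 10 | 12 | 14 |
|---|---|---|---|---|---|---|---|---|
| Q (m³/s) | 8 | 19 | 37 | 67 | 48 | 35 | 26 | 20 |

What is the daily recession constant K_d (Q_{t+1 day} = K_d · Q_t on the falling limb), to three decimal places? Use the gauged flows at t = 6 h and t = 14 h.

K_d ≈ 0.027

Between t = 6 h and t = 14 h the flow falls from 67 to 20 m³/s over 4×2 h = 8 h.
Per-interval ratio K = (20/67)^(1/4) = 0.7392; K_d = K^(24/2) = 0.027.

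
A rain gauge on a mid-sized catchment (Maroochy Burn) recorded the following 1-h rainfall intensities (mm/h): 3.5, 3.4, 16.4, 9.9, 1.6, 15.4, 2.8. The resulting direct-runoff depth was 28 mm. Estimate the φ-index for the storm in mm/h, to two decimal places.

φ ≈ 4.57 mm/h

Only the 3 blocks with intensity above φ contribute runoff: 16.4, 9.9, 15.4 mm/h.
Σ(I−φ)·Δt = d  ⇒  (16.4+9.9+15.4 − 3φ)·1 = 28
φ = (41.70 − 28/1) / 3 = 4.57 mm/h.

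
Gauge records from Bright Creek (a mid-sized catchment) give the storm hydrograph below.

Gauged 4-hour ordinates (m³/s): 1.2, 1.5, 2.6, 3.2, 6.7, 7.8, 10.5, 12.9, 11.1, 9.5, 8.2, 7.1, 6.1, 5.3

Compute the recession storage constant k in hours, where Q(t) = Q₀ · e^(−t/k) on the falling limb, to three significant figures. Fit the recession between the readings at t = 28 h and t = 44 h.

On the falling limb, Q drops from 12.9 to 7.1 m³/s between t = 28 h and t = 44 h (Δt = 16 h).
k = −Δt / ln(Q₂/Q₁) = −16 / ln(7.1/12.9) = 26.8 h.

k ≈ 26.8 h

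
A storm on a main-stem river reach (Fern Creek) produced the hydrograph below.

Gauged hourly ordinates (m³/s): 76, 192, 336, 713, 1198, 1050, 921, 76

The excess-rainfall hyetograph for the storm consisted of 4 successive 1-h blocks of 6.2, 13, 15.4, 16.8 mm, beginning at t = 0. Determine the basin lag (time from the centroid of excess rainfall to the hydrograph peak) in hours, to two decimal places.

Centroid of excess rainfall: t_c = Σ P_i·t̄_i / ΣP_i = 2.3327 h (block centres at 0.5, 1.5, 2.5, 3.5 h).
Hydrograph peak occurs at t = 4 h, so basin lag t_L = 4 − 2.3327 = 1.67 h.

t_L ≈ 1.67 h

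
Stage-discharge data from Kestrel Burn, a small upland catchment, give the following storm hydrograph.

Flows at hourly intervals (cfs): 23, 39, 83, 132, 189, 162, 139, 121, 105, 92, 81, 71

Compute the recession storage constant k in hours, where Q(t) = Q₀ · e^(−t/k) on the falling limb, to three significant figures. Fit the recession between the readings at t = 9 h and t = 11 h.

k ≈ 7.72 h

On the falling limb, Q drops from 92 to 71 cfs between t = 9 h and t = 11 h (Δt = 2 h).
k = −Δt / ln(Q₂/Q₁) = −2 / ln(71/92) = 7.72 h.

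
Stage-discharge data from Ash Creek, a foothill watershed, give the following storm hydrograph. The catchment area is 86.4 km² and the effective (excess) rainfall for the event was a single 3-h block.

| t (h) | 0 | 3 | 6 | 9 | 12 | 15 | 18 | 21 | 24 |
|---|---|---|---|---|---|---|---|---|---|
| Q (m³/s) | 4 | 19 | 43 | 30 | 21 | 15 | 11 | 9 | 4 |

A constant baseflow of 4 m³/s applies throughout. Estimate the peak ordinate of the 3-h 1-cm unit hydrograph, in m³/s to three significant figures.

Direct runoff: 0.0, 15.0, 39.0, 26.0, 17.0, 11.0, 7.0, 5.0, 0.0 m³/s; ΣQ_DR = 120.0 m³/s, peak = 39.0 m³/s.
Runoff depth d = ΣQ_DR·Δt / A = 120.0 × 10800 / (86.4 km²) = 15.00 mm.
The 1-cm UH is the DRH scaled by (10 mm)/d, so U_p = 39.0 × 10/15.00 = 26.0 m³/s.

U_p ≈ 26.0 m³/s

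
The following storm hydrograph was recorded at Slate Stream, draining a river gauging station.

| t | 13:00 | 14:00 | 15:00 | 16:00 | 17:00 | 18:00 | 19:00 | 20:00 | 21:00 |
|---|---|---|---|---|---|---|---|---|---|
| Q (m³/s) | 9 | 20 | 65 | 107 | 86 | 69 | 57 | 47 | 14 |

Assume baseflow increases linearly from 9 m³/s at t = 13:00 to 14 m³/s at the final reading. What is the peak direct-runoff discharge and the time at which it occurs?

Subtracting baseflow gives direct-runoff ordinates: 0.00, 10.38, 54.75, 96.12, 74.50, 56.88, 44.25, 33.62, 0.00 m³/s.
The maximum is 96.12 m³/s, occurring at the reading for t = 16:00.

Q_p = 96.12 m³/s at t = 16:00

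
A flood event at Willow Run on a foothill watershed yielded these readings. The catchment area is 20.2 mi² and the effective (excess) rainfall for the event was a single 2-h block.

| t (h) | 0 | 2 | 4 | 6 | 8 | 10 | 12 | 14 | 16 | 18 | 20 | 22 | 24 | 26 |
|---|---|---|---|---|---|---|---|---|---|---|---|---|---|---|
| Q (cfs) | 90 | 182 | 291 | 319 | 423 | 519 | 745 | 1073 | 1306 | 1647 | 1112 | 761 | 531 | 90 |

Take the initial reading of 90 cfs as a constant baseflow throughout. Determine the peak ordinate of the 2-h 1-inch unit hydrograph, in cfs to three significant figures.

U_p ≈ 1300 cfs

Direct runoff: 0.0, 92.0, 201.0, 229.0, 333.0, 429.0, 655.0, 983.0, 1216.0, 1557.0, 1022.0, 671.0, 441.0, 0.0 cfs; ΣQ_DR = 7829 cfs, peak = 1557.0 cfs.
Runoff depth d = ΣQ_DR·Δt / A = 7829 × 7200 / (20.2 mi²) = 1.201 in.
The 1-inch UH is the DRH scaled by (1 in)/d, so U_p = 1557.0 × 1/1.201 = 1300 cfs.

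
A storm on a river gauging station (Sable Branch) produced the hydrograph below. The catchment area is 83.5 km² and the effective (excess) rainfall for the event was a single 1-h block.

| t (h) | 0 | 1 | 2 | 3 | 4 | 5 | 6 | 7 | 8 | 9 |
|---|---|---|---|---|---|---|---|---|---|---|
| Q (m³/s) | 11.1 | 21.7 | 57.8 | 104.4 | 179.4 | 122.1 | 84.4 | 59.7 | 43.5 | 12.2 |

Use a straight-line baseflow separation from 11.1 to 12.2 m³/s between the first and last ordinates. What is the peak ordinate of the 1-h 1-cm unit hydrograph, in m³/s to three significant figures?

U_p ≈ 67.1 m³/s

Direct runoff: 0.00, 10.48, 46.46, 92.93, 167.81, 110.39, 72.57, 47.74, 31.42, 0.00 m³/s; ΣQ_DR = 579.8 m³/s, peak = 167.81 m³/s.
Runoff depth d = ΣQ_DR·Δt / A = 579.8 × 3600 / (83.5 km²) = 25.00 mm.
The 1-cm UH is the DRH scaled by (10 mm)/d, so U_p = 167.81 × 10/25.00 = 67.1 m³/s.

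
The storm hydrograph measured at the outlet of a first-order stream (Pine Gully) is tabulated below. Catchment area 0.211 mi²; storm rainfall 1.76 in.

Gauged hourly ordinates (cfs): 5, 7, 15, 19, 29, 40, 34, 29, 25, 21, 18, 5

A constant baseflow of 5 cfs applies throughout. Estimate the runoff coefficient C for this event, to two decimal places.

ΣQ_DR = 187.0 cfs; V = ΣQ_DR·Δt = 6.732 × 10^5 ft³.
Runoff depth d = V / A = 1.373 in.
C = d / P = 1.373 / 1.76 = 0.78.

C ≈ 0.78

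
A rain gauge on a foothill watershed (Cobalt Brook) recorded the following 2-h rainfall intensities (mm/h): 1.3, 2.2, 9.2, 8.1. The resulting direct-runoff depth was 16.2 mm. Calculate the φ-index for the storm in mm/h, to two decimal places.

Only the 2 blocks with intensity above φ contribute runoff: 9.2, 8.1 mm/h.
Σ(I−φ)·Δt = d  ⇒  (9.2+8.1 − 2φ)·2 = 16.2
φ = (17.30 − 16.2/2) / 2 = 4.60 mm/h.

φ ≈ 4.60 mm/h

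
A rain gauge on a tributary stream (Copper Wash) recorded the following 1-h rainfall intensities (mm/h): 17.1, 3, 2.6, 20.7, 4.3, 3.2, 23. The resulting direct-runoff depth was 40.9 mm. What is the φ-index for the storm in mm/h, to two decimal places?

Only the 3 blocks with intensity above φ contribute runoff: 17.1, 20.7, 23 mm/h.
Σ(I−φ)·Δt = d  ⇒  (17.1+20.7+23 − 3φ)·1 = 40.9
φ = (60.80 − 40.9/1) / 3 = 6.63 mm/h.

φ ≈ 6.63 mm/h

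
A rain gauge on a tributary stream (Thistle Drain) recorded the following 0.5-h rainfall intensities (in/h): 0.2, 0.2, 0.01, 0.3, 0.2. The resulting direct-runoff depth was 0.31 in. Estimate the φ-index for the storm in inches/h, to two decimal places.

Only the 4 blocks with intensity above φ contribute runoff: 0.2, 0.2, 0.3, 0.2 in/h.
Σ(I−φ)·Δt = d  ⇒  (0.2+0.2+0.3+0.2 − 4φ)·0.5 = 0.31
φ = (0.9000 − 0.31/0.5) / 4 = 0.07 in/h.

φ ≈ 0.07 in/h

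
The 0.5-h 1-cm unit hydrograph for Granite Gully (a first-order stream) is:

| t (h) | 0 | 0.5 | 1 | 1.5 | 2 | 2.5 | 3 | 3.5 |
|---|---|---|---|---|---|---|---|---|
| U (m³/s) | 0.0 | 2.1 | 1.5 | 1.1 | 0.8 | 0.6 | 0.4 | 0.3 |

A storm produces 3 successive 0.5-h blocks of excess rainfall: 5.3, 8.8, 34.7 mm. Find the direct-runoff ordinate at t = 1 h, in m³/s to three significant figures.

Q ≈ 2.64 m³/s

By discrete convolution, Q_j = Σ (P_i / 10 mm) · U_{j−i}.
At t = 1 h (j=2): Q = (5.3/10)·1.5 + (8.8/10)·2.1 + (34.7/10)·0.0 = 2.64 m³/s.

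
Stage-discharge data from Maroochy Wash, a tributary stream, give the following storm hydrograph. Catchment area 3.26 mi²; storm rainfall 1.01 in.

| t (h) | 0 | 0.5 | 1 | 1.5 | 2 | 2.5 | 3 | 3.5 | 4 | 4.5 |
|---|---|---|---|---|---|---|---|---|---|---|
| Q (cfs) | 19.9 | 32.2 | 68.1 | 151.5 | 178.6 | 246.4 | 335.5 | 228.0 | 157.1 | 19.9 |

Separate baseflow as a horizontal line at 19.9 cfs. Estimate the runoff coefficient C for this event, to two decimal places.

ΣQ_DR = 1238 cfs; V = ΣQ_DR·Δt = 2.229 × 10^6 ft³.
Runoff depth d = V / A = 0.2943 in.
C = d / P = 0.2943 / 1.01 = 0.29.

C ≈ 0.29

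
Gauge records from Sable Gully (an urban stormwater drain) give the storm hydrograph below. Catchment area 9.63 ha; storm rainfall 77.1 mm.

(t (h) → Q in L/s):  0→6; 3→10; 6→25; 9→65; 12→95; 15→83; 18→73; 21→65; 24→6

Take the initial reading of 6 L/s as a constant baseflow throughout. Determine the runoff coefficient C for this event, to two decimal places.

ΣQ_DR = 374.0 L/s; V = ΣQ_DR·Δt = 4.039 × 10^6 L.
Runoff depth d = V / A = 41.94 mm.
C = d / P = 41.94 / 77.1 = 0.54.

C ≈ 0.54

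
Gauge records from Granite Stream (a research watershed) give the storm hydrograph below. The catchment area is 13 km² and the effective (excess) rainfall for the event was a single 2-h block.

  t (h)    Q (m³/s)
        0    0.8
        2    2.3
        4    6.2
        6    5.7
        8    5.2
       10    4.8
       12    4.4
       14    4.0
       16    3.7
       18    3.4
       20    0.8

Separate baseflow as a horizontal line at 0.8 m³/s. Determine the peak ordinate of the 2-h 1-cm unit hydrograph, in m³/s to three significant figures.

U_p ≈ 3.00 m³/s

Direct runoff: 0.0, 1.5, 5.4, 4.9, 4.4, 4.0, 3.6, 3.2, 2.9, 2.6, 0.0 m³/s; ΣQ_DR = 32.50 m³/s, peak = 5.4 m³/s.
Runoff depth d = ΣQ_DR·Δt / A = 32.50 × 7200 / (13 km²) = 18.00 mm.
The 1-cm UH is the DRH scaled by (10 mm)/d, so U_p = 5.4 × 10/18.00 = 3.00 m³/s.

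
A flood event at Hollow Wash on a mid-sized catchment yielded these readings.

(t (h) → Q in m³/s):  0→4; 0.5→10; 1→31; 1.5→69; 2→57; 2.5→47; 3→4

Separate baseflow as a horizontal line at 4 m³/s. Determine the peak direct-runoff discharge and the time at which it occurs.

Q_p = 65.0 m³/s at t = 1.5 h

Subtracting baseflow gives direct-runoff ordinates: 0.0, 6.0, 27.0, 65.0, 53.0, 43.0, 0.0 m³/s.
The maximum is 65.0 m³/s, occurring at the reading for t = 1.5 h.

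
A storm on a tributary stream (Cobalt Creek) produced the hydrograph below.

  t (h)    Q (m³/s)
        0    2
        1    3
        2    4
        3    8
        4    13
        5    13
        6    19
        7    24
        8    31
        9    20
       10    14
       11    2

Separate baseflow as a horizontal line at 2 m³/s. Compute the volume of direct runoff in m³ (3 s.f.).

V ≈ 4.64 × 10^5 m³

Direct-runoff ordinates (Q − Q_b): 0.0, 1.0, 2.0, 6.0, 11.0, 11.0, 17.0, 22.0, 29.0, 18.0, 12.0, 0.0 m³/s.
ΣQ_DR = 129.0 m³/s.
With Δt = 1 h = 3600 s, V = ΣQ_DR · Δt = 129.0 × 3600 = 4.64 × 10^5 m³.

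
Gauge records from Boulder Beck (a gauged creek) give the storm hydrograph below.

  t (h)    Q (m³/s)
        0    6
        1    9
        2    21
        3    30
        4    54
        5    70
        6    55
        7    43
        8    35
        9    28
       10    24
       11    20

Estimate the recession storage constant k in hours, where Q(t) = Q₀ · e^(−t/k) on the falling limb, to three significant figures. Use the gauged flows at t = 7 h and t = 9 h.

On the falling limb, Q drops from 43 to 28 m³/s between t = 7 h and t = 9 h (Δt = 2 h).
k = −Δt / ln(Q₂/Q₁) = −2 / ln(28/43) = 4.66 h.

k ≈ 4.66 h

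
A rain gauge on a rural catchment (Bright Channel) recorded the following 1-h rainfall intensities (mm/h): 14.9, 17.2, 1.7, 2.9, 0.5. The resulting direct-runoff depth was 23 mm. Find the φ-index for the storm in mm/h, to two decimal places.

φ ≈ 4.55 mm/h

Only the 2 blocks with intensity above φ contribute runoff: 14.9, 17.2 mm/h.
Σ(I−φ)·Δt = d  ⇒  (14.9+17.2 − 2φ)·1 = 23
φ = (32.10 − 23/1) / 2 = 4.55 mm/h.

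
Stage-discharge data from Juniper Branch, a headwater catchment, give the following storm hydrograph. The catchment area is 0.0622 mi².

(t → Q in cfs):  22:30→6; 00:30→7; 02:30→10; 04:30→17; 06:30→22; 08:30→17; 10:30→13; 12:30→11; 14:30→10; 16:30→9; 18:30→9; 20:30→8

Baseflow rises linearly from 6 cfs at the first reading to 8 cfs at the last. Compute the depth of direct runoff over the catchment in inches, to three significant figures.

Direct runoff: 0.00, 0.82, 3.64, 10.45, 15.27, 10.09, 5.91, 3.73, 2.55, 1.36, 1.18, 0.00 cfs; ΣQ_DR = 55.00 cfs.
V = ΣQ_DR · Δt = 55.00 × 7200 s = 3.960 × 10^5 ft³.
Over A = 0.0622 mi², depth = V / A = 2.74 in.

d ≈ 2.74 in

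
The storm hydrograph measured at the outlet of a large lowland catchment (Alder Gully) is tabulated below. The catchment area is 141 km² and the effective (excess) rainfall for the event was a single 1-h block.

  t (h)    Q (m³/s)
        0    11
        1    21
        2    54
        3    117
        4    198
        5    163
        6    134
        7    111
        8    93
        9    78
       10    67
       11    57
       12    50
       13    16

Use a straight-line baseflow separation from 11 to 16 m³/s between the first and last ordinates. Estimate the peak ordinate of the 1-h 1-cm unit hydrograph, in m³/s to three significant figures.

Direct runoff: 0.00, 9.62, 42.23, 104.85, 185.46, 150.08, 120.69, 97.31, 78.92, 63.54, 52.15, 41.77, 34.38, 0.00 m³/s; ΣQ_DR = 981.0 m³/s, peak = 185.46 m³/s.
Runoff depth d = ΣQ_DR·Δt / A = 981.0 × 3600 / (141 km²) = 25.05 mm.
The 1-cm UH is the DRH scaled by (10 mm)/d, so U_p = 185.46 × 10/25.05 = 74.0 m³/s.

U_p ≈ 74.0 m³/s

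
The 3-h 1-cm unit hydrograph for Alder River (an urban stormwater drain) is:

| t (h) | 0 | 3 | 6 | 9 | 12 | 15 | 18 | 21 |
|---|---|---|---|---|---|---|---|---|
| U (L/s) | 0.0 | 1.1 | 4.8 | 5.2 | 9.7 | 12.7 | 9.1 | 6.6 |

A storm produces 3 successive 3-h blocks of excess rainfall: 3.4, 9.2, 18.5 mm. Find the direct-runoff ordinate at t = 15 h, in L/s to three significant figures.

By discrete convolution, Q_j = Σ (P_i / 10 mm) · U_{j−i}.
At t = 15 h (j=5): Q = (3.4/10)·12.7 + (9.2/10)·9.7 + (18.5/10)·5.2 = 22.9 L/s.

Q ≈ 22.9 L/s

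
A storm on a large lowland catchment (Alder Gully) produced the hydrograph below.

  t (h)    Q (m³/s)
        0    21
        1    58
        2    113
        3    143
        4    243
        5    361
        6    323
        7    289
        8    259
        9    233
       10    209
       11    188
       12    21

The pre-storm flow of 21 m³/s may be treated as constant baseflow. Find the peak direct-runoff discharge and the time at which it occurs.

Q_p = 340.0 m³/s at t = 5 h

Subtracting baseflow gives direct-runoff ordinates: 0.0, 37.0, 92.0, 122.0, 222.0, 340.0, 302.0, 268.0, 238.0, 212.0, 188.0, 167.0, 0.0 m³/s.
The maximum is 340.0 m³/s, occurring at the reading for t = 5 h.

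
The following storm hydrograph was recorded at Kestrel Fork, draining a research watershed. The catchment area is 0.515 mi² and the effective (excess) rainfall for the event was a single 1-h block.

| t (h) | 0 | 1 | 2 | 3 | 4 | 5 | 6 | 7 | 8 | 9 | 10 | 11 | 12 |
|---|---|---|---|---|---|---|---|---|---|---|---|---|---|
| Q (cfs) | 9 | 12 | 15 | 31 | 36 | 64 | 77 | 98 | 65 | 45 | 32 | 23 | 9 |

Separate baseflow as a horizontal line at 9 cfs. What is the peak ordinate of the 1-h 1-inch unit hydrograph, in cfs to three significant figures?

Direct runoff: 0.0, 3.0, 6.0, 22.0, 27.0, 55.0, 68.0, 89.0, 56.0, 36.0, 23.0, 14.0, 0.0 cfs; ΣQ_DR = 399.0 cfs, peak = 89.0 cfs.
Runoff depth d = ΣQ_DR·Δt / A = 399.0 × 3600 / (0.515 mi²) = 1.201 in.
The 1-inch UH is the DRH scaled by (1 in)/d, so U_p = 89.0 × 1/1.201 = 74.1 cfs.

U_p ≈ 74.1 cfs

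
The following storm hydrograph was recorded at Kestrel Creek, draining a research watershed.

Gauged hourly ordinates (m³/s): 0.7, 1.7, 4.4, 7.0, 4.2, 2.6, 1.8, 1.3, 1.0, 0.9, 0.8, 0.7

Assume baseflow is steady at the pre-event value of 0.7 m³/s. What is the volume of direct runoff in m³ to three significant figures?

Direct-runoff ordinates (Q − Q_b): 0.0, 1.0, 3.7, 6.3, 3.5, 1.9, 1.1, 0.6, 0.3, 0.2, 0.1, 0.0 m³/s.
ΣQ_DR = 18.70 m³/s.
With Δt = 1 h = 3600 s, V = ΣQ_DR · Δt = 18.70 × 3600 = 67300 m³.

V ≈ 67300 m³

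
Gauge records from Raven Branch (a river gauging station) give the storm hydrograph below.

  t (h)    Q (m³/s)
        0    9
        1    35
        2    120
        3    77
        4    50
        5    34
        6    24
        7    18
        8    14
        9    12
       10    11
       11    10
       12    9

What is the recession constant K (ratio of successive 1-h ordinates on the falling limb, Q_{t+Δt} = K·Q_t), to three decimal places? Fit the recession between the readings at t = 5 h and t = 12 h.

K ≈ 0.827

Using the recession-limb readings at t = 5 h and t = 12 h: Q falls from 34 to 9 m³/s over 7 intervals.
K = (Q₂/Q₁)^(1/7) = (9/34)^(1/7) = 0.827.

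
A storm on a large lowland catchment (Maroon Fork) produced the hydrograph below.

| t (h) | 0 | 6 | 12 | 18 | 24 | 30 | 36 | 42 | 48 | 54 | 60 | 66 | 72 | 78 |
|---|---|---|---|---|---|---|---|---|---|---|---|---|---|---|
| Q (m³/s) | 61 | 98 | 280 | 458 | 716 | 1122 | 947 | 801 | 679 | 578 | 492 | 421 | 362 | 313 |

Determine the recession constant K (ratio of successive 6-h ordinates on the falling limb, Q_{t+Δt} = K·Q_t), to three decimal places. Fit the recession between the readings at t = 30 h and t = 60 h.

K ≈ 0.848

Using the recession-limb readings at t = 30 h and t = 60 h: Q falls from 1122 to 492 m³/s over 5 intervals.
K = (Q₂/Q₁)^(1/5) = (492/1122)^(1/5) = 0.848.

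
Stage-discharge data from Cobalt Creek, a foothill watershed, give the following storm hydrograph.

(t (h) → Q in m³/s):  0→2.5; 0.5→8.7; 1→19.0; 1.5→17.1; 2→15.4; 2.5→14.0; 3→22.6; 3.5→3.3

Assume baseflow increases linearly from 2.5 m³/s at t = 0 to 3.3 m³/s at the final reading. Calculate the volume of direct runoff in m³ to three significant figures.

Direct-runoff ordinates (Q − Q_b): 0.00, 6.09, 16.27, 14.26, 12.44, 10.93, 19.41, 0.00 m³/s.
ΣQ_DR = 79.40 m³/s.
With Δt = 0.5 h = 1800 s, V = ΣQ_DR · Δt = 79.40 × 1800 = 1.43 × 10^5 m³.

V ≈ 1.43 × 10^5 m³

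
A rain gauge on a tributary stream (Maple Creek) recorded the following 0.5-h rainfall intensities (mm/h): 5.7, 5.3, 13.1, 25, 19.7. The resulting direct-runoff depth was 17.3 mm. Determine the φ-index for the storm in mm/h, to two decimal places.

Only the 3 blocks with intensity above φ contribute runoff: 13.1, 25, 19.7 mm/h.
Σ(I−φ)·Δt = d  ⇒  (13.1+25+19.7 − 3φ)·0.5 = 17.3
φ = (57.80 − 17.3/0.5) / 3 = 7.73 mm/h.

φ ≈ 7.73 mm/h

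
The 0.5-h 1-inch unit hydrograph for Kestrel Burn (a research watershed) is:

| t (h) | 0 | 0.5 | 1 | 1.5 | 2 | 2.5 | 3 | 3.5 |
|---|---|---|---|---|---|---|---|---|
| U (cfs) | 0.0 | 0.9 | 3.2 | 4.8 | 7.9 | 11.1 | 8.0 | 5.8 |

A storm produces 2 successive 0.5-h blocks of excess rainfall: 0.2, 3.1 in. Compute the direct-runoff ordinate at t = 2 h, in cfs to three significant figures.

Q ≈ 16.5 cfs

By discrete convolution, Q_j = Σ (P_i / 1 in) · U_{j−i}.
At t = 2 h (j=4): Q = (0.2/1)·7.9 + (3.1/1)·4.8 = 16.5 cfs.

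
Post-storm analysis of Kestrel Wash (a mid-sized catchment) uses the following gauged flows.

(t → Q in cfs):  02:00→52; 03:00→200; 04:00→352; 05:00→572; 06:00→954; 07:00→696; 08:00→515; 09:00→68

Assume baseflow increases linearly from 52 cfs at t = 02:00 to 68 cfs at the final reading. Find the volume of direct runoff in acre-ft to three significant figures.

Direct-runoff ordinates (Q − Q_b): 0.00, 145.71, 295.43, 513.14, 892.86, 632.57, 449.29, 0.00 cfs.
ΣQ_DR = 2929 cfs.
With Δt = 1 h = 3600 s, V = ΣQ_DR · Δt = 2929 × 3600 = 1.05 × 10^7 ft³ = 242 acre-ft.

V ≈ 242 acre-ft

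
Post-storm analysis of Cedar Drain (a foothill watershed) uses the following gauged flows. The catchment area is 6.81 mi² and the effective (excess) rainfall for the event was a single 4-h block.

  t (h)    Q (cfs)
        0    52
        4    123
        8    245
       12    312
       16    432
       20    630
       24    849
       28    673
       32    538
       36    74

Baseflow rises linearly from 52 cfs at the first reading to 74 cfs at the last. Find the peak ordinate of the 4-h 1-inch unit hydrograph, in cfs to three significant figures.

Direct runoff: 0.00, 68.56, 188.11, 252.67, 370.22, 565.78, 782.33, 603.89, 466.44, 0.00 cfs; ΣQ_DR = 3298 cfs, peak = 782.33 cfs.
Runoff depth d = ΣQ_DR·Δt / A = 3298 × 14400 / (6.81 mi²) = 3.002 in.
The 1-inch UH is the DRH scaled by (1 in)/d, so U_p = 782.33 × 1/3.002 = 261 cfs.

U_p ≈ 261 cfs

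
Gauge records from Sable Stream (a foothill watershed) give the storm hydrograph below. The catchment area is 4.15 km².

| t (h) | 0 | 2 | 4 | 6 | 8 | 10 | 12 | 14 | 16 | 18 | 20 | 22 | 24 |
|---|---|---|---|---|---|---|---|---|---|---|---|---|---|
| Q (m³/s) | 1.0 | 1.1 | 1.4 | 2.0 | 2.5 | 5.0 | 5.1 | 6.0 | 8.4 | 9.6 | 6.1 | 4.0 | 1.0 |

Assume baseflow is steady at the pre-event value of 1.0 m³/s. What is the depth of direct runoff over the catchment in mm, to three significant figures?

Direct runoff: 0.0, 0.1, 0.4, 1.0, 1.5, 4.0, 4.1, 5.0, 7.4, 8.6, 5.1, 3.0, 0.0 m³/s; ΣQ_DR = 40.20 m³/s.
V = ΣQ_DR · Δt = 40.20 × 7200 s = 2.894 × 10^5 m³.
Over A = 4.15 km², depth = V / A = 69.7 mm.

d ≈ 69.7 mm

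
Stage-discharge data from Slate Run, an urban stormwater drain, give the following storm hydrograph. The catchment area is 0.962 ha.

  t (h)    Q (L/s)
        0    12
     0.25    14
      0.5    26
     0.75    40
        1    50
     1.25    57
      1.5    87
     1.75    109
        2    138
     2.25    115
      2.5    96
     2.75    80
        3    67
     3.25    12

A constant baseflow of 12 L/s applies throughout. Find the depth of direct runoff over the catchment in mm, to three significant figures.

Direct runoff: 0.0, 2.0, 14.0, 28.0, 38.0, 45.0, 75.0, 97.0, 126.0, 103.0, 84.0, 68.0, 55.0, 0.0 L/s; ΣQ_DR = 735.0 L/s.
V = ΣQ_DR · Δt = 735.0 × 900 s = 6.615 × 10^5 L.
Over A = 0.962 ha, depth = V / A = 68.8 mm.

d ≈ 68.8 mm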